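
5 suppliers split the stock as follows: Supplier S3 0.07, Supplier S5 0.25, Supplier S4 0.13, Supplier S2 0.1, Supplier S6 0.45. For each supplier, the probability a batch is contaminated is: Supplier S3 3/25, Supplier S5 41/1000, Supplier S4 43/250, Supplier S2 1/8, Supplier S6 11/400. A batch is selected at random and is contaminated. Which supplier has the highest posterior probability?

Unnormalized posteriors (prior × likelihood):
  Supplier S3: 0.07 × 0.12 = 0.0084
  Supplier S5: 0.25 × 0.041 = 0.01025
  Supplier S4: 0.13 × 0.172 = 0.02236
  Supplier S2: 0.1 × 0.125 = 0.0125
  Supplier S6: 0.45 × 0.0275 = 0.012375
Total = 0.065885.
Largest term belongs to Supplier S4, so Supplier S4 is most probable.

Supplier S4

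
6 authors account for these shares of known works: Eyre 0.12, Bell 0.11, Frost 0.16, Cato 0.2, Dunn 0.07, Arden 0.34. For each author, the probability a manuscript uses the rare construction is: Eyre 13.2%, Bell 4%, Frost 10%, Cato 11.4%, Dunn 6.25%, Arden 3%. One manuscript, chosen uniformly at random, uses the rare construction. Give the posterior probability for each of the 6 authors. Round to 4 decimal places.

By Bayes' rule, posterior ∝ prior × likelihood:
  Eyre: 0.12 × 0.132 = 0.01584
  Bell: 0.11 × 0.04 = 0.0044
  Frost: 0.16 × 0.1 = 0.016
  Cato: 0.2 × 0.114 = 0.0228
  Dunn: 0.07 × 0.0625 = 0.004375
  Arden: 0.34 × 0.03 = 0.0102
Total = 0.073615.
P(Eyre | rare-form) = 0.01584/0.073615 ≈ 0.2152
P(Bell | rare-form) = 0.0044/0.073615 ≈ 0.0598
P(Frost | rare-form) = 0.016/0.073615 ≈ 0.2173
P(Cato | rare-form) = 0.0228/0.073615 ≈ 0.3097
P(Dunn | rare-form) = 0.004375/0.073615 ≈ 0.0594
P(Arden | rare-form) = 0.0102/0.073615 ≈ 0.1386

Eyre 0.2152, Bell 0.0598, Frost 0.2173, Cato 0.3097, Dunn 0.0594, Arden 0.1386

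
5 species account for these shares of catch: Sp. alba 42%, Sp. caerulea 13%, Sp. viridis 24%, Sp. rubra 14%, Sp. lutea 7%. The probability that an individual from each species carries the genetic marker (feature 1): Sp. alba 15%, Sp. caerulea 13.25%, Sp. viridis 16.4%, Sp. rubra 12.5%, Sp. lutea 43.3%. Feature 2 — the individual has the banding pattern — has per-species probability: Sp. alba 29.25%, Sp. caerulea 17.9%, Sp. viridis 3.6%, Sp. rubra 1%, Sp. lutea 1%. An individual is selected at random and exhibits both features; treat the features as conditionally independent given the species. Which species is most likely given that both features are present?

Sp. alba

Unnormalized posteriors (prior × likelihood):
  Sp. alba: 0.42 × 0.15 × 0.2925 = 0.0184275
  Sp. caerulea: 0.13 × 0.1325 × 0.179 = 0.003083275
  Sp. viridis: 0.24 × 0.164 × 0.036 = 0.00141696
  Sp. rubra: 0.14 × 0.125 × 0.01 = 0.000175
  Sp. lutea: 0.07 × 0.433 × 0.01 = 0.0003031
Total = 0.023405835.
Largest term belongs to Sp. alba, so Sp. alba is most probable.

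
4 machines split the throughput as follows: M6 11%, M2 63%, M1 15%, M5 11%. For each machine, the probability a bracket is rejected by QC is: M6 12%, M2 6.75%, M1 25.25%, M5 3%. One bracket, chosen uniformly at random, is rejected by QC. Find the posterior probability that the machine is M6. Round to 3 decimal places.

Compute prior × likelihood for every hypothesis:
  M6: 0.11 × 0.12 = 0.0132
  M2: 0.63 × 0.0675 = 0.042525
  M1: 0.15 × 0.2525 = 0.037875
  M5: 0.11 × 0.03 = 0.0033
Sum = 0.0969.
P(M6 | evidence) = 0.0132 / 0.0969 ≈ 0.136.

0.136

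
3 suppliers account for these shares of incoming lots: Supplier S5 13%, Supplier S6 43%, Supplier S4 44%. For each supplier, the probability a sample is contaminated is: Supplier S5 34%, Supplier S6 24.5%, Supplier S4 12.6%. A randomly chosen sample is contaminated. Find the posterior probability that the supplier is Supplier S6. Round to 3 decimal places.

0.514

Compute prior × likelihood for every hypothesis:
  Supplier S5: 0.13 × 0.34 = 0.0442
  Supplier S6: 0.43 × 0.245 = 0.10535
  Supplier S4: 0.44 × 0.126 = 0.05544
Normalizing constant = 0.20499.
P(Supplier S6 | evidence) = 0.10535 / 0.20499 ≈ 0.514.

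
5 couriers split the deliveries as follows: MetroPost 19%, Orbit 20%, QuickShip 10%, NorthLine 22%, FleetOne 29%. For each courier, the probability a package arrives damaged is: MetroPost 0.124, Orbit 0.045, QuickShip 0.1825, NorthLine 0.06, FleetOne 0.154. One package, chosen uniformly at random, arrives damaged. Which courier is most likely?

Compute prior × likelihood for every hypothesis:
  MetroPost: 0.19 × 0.124 = 0.02356
  Orbit: 0.2 × 0.045 = 0.009
  QuickShip: 0.1 × 0.1825 = 0.01825
  NorthLine: 0.22 × 0.06 = 0.0132
  FleetOne: 0.29 × 0.154 = 0.04466
Normalizing constant = 0.10867.
Largest term belongs to FleetOne, so FleetOne is most probable.

FleetOne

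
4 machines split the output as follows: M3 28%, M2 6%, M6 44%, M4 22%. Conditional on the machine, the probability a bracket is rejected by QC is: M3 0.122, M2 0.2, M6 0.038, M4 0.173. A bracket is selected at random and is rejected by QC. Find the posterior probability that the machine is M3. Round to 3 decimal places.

0.338

Compute prior × likelihood for every hypothesis:
  M3: 0.28 × 0.122 = 0.03416
  M2: 0.06 × 0.2 = 0.012
  M6: 0.44 × 0.038 = 0.01672
  M4: 0.22 × 0.173 = 0.03806
Normalizing constant = 0.10094.
P(M3 | evidence) = 0.03416 / 0.10094 ≈ 0.338.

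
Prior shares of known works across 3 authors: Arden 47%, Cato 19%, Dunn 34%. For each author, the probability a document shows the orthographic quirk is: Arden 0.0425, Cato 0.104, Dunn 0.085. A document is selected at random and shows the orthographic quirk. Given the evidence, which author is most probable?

Dunn

Unnormalized posteriors (prior × likelihood):
  Arden: 0.47 × 0.0425 = 0.019975
  Cato: 0.19 × 0.104 = 0.01976
  Dunn: 0.34 × 0.085 = 0.0289
Total = 0.068635.
Largest term belongs to Dunn, so Dunn is most probable.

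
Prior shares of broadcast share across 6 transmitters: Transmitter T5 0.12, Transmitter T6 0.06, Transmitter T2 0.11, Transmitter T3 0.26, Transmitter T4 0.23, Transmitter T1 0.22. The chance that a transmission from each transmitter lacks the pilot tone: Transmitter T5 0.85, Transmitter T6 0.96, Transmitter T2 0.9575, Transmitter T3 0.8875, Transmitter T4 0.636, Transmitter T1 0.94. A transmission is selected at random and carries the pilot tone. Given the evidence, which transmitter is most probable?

Taking complements, P(pilot | each) = Transmitter T5 0.15, Transmitter T6 0.04, Transmitter T2 0.0425, Transmitter T3 0.1125, Transmitter T4 0.364, Transmitter T1 0.06.
Unnormalized posteriors (prior × likelihood):
  Transmitter T5: 0.12 × 0.15 = 0.018
  Transmitter T6: 0.06 × 0.04 = 0.0024
  Transmitter T2: 0.11 × 0.0425 = 0.004675
  Transmitter T3: 0.26 × 0.1125 = 0.02925
  Transmitter T4: 0.23 × 0.364 = 0.08372
  Transmitter T1: 0.22 × 0.06 = 0.0132
Normalizing constant = 0.151245.
Largest term belongs to Transmitter T4, so Transmitter T4 is most probable.

Transmitter T4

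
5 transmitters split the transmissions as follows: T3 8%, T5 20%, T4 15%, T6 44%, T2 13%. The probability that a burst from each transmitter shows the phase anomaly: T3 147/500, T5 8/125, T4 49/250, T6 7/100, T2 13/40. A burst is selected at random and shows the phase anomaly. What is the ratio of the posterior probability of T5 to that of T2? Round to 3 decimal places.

0.303

By Bayes' rule, posterior ∝ prior × likelihood:
  T3: 0.08 × 0.294 = 0.02352
  T5: 0.2 × 0.064 = 0.0128
  T4: 0.15 × 0.196 = 0.0294
  T6: 0.44 × 0.07 = 0.0308
  T2: 0.13 × 0.325 = 0.04225
Normalizing constant = 0.13877.
The ratio is 0.0128 / 0.04225 (the normalizer cancels) = 0.303.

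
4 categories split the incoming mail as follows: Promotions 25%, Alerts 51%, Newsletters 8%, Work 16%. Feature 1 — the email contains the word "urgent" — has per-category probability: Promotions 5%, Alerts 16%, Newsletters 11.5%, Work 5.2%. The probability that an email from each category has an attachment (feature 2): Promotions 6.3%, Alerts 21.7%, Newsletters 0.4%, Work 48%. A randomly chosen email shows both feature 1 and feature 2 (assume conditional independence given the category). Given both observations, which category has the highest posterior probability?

Unnormalized posteriors (prior × likelihood):
  Promotions: 0.25 × 0.05 × 0.063 = 0.0007875
  Alerts: 0.51 × 0.16 × 0.217 = 0.0177072
  Newsletters: 0.08 × 0.115 × 0.004 = 0.0000368
  Work: 0.16 × 0.052 × 0.48 = 0.0039936
Normalizing constant = 0.0225251.
Largest term belongs to Alerts, so Alerts is most probable.

Alerts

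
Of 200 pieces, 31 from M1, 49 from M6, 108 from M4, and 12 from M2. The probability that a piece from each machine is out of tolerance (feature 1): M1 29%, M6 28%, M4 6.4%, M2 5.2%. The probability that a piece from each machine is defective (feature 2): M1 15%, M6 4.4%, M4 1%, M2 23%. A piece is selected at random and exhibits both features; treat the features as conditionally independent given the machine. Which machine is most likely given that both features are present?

Unnormalized posteriors (prior × likelihood):
  M1: 0.155 × 0.29 × 0.15 = 0.0067425
  M6: 0.245 × 0.28 × 0.044 = 0.0030184
  M4: 0.54 × 0.064 × 0.01 = 0.0003456
  M2: 0.06 × 0.052 × 0.23 = 0.0007176
Sum = 0.0108241.
Largest term belongs to M1, so M1 is most probable.

M1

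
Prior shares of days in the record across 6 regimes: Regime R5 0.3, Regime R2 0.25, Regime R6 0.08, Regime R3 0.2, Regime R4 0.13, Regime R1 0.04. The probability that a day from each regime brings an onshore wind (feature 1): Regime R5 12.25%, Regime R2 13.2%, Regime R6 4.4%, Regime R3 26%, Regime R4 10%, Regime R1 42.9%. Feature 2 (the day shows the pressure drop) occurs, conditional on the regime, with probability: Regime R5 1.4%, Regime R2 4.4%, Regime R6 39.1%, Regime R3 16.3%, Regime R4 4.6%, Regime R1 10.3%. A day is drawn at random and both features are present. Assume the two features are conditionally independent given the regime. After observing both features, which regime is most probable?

Unnormalized posteriors (prior × likelihood):
  Regime R5: 0.3 × 0.1225 × 0.014 = 0.0005145
  Regime R2: 0.25 × 0.132 × 0.044 = 0.001452
  Regime R6: 0.08 × 0.044 × 0.391 = 0.00137632
  Regime R3: 0.2 × 0.26 × 0.163 = 0.008476
  Regime R4: 0.13 × 0.1 × 0.046 = 0.000598
  Regime R1: 0.04 × 0.429 × 0.103 = 0.00176748
Normalizing constant = 0.0141843.
Largest term belongs to Regime R3, so Regime R3 is most probable.

Regime R3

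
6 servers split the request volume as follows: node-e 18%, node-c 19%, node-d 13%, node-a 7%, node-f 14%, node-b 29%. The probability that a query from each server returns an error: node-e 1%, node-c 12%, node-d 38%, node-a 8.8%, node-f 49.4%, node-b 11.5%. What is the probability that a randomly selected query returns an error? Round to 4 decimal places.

Compute prior × likelihood for every hypothesis:
  node-e: 0.18 × 0.01 = 0.0018
  node-c: 0.19 × 0.12 = 0.0228
  node-d: 0.13 × 0.38 = 0.0494
  node-a: 0.07 × 0.088 = 0.00616
  node-f: 0.14 × 0.494 = 0.06916
  node-b: 0.29 × 0.115 = 0.03335
P(error) = 0.0018 + 0.0228 + 0.0494 + 0.00616 + 0.06916 + 0.03335 = 0.18267 → 0.1827.

0.1827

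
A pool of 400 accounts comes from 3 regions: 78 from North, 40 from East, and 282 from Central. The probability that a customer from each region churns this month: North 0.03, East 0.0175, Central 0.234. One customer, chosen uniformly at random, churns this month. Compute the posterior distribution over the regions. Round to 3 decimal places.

Compute prior × likelihood for every hypothesis:
  North: 0.195 × 0.03 = 0.00585
  East: 0.1 × 0.0175 = 0.00175
  Central: 0.705 × 0.234 = 0.16497
Normalizing constant = 0.17257.
P(North | churn) = 0.00585/0.17257 ≈ 0.034
P(East | churn) = 0.00175/0.17257 ≈ 0.010
P(Central | churn) = 0.16497/0.17257 ≈ 0.956

North 0.034, East 0.010, Central 0.956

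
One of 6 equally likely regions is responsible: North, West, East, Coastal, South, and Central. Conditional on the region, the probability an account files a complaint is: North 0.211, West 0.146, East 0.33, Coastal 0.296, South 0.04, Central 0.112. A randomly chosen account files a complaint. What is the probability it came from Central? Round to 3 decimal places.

0.099

Since the prior is uniform, the posterior is proportional to the likelihood:
  North: 0.211
  West: 0.146
  East: 0.33
  Coastal: 0.296
  South: 0.04
  Central: 0.112
Total = 1.135.
P(Central | evidence) = 0.112 / 1.135 ≈ 0.099.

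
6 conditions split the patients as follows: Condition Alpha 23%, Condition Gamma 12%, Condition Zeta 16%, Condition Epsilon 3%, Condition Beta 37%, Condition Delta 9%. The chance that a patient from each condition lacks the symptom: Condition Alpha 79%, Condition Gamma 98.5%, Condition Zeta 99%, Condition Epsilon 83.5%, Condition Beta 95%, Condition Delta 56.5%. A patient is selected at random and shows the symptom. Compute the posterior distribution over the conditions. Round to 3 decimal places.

Condition Alpha 0.423, Condition Gamma 0.016, Condition Zeta 0.014, Condition Epsilon 0.043, Condition Beta 0.162, Condition Delta 0.343

Taking complements, P(symptomatic | each) = Condition Alpha 0.21, Condition Gamma 0.015, Condition Zeta 0.01, Condition Epsilon 0.165, Condition Beta 0.05, Condition Delta 0.435.
Unnormalized posteriors (prior × likelihood):
  Condition Alpha: 0.23 × 0.21 = 0.0483
  Condition Gamma: 0.12 × 0.015 = 0.0018
  Condition Zeta: 0.16 × 0.01 = 0.0016
  Condition Epsilon: 0.03 × 0.165 = 0.00495
  Condition Beta: 0.37 × 0.05 = 0.0185
  Condition Delta: 0.09 × 0.435 = 0.03915
Total = 0.1143.
P(Condition Alpha | symptomatic) = 0.0483/0.1143 ≈ 0.423
P(Condition Gamma | symptomatic) = 0.0018/0.1143 ≈ 0.016
P(Condition Zeta | symptomatic) = 0.0016/0.1143 ≈ 0.014
P(Condition Epsilon | symptomatic) = 0.00495/0.1143 ≈ 0.043
P(Condition Beta | symptomatic) = 0.0185/0.1143 ≈ 0.162
P(Condition Delta | symptomatic) = 0.03915/0.1143 ≈ 0.343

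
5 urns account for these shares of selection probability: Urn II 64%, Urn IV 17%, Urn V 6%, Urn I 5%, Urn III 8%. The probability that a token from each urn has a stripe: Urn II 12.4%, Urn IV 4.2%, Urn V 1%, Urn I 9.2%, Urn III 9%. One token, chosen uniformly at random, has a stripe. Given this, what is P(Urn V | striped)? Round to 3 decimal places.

Unnormalized posteriors (prior × likelihood):
  Urn II: 0.64 × 0.124 = 0.07936
  Urn IV: 0.17 × 0.042 = 0.00714
  Urn V: 0.06 × 0.01 = 0.0006
  Urn I: 0.05 × 0.092 = 0.0046
  Urn III: 0.08 × 0.09 = 0.0072
Total = 0.0989.
P(Urn V | evidence) = 0.0006 / 0.0989 ≈ 0.006.

0.006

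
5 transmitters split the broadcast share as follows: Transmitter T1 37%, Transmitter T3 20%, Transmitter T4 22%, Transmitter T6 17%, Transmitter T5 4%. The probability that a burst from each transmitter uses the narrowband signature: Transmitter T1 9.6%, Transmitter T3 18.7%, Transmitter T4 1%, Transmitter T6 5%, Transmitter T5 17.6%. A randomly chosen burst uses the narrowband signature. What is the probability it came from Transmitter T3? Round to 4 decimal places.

0.4125

Compute prior × likelihood for every hypothesis:
  Transmitter T1: 0.37 × 0.096 = 0.03552
  Transmitter T3: 0.2 × 0.187 = 0.0374
  Transmitter T4: 0.22 × 0.01 = 0.0022
  Transmitter T6: 0.17 × 0.05 = 0.0085
  Transmitter T5: 0.04 × 0.176 = 0.00704
Normalizing constant = 0.09066.
P(Transmitter T3 | evidence) = 0.0374 / 0.09066 ≈ 0.4125.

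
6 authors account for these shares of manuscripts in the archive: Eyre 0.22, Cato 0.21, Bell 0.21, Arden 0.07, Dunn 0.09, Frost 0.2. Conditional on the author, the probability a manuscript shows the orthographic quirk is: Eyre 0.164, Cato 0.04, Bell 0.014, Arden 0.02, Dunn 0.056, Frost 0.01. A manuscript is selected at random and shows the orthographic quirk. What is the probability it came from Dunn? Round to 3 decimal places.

Prior × likelihood for each hypothesis:
  Eyre: 0.22 × 0.164 = 0.03608
  Cato: 0.21 × 0.04 = 0.0084
  Bell: 0.21 × 0.014 = 0.00294
  Arden: 0.07 × 0.02 = 0.0014
  Dunn: 0.09 × 0.056 = 0.00504
  Frost: 0.2 × 0.01 = 0.002
Normalizing constant = 0.05586.
P(Dunn | evidence) = 0.00504 / 0.05586 ≈ 0.090.

0.090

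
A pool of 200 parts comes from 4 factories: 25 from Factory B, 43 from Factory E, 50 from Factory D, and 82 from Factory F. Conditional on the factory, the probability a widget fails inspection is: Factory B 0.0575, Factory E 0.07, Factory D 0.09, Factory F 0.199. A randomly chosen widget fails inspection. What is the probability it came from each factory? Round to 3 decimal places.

Compute prior × likelihood for every hypothesis:
  Factory B: 0.125 × 0.0575 = 0.0071875
  Factory E: 0.215 × 0.07 = 0.01505
  Factory D: 0.25 × 0.09 = 0.0225
  Factory F: 0.41 × 0.199 = 0.08159
Normalizing constant = 0.1263275.
P(Factory B | nonconforming) = 0.0071875/0.1263275 ≈ 0.057
P(Factory E | nonconforming) = 0.01505/0.1263275 ≈ 0.119
P(Factory D | nonconforming) = 0.0225/0.1263275 ≈ 0.178
P(Factory F | nonconforming) = 0.08159/0.1263275 ≈ 0.646

Factory B 0.057, Factory E 0.119, Factory D 0.178, Factory F 0.646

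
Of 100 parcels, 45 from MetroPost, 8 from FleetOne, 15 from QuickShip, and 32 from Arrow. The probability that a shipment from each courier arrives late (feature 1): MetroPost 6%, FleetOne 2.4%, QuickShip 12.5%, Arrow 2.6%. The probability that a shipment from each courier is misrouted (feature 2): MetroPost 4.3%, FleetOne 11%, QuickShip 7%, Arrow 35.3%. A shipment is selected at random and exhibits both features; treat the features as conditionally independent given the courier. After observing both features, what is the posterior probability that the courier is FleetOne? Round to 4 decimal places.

0.0376

By Bayes' rule, posterior ∝ prior × likelihood:
  MetroPost: 0.45 × 0.06 × 0.043 = 0.001161
  FleetOne: 0.08 × 0.024 × 0.11 = 0.0002112
  QuickShip: 0.15 × 0.125 × 0.07 = 0.0013125
  Arrow: 0.32 × 0.026 × 0.353 = 0.00293696
Sum = 0.00562166.
P(FleetOne | evidence) = 0.0002112 / 0.00562166 ≈ 0.0376.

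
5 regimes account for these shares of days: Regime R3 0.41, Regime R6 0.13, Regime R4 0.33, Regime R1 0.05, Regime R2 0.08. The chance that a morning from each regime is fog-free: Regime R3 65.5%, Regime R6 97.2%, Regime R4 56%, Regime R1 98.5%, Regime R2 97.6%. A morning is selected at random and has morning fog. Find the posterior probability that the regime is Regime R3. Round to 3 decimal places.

Taking complements, P(fog | each) = Regime R3 0.345, Regime R6 0.028, Regime R4 0.44, Regime R1 0.015, Regime R2 0.024.
Compute prior × likelihood for every hypothesis:
  Regime R3: 0.41 × 0.345 = 0.14145
  Regime R6: 0.13 × 0.028 = 0.00364
  Regime R4: 0.33 × 0.44 = 0.1452
  Regime R1: 0.05 × 0.015 = 0.00075
  Regime R2: 0.08 × 0.024 = 0.00192
Sum = 0.29296.
P(Regime R3 | evidence) = 0.14145 / 0.29296 ≈ 0.483.

0.483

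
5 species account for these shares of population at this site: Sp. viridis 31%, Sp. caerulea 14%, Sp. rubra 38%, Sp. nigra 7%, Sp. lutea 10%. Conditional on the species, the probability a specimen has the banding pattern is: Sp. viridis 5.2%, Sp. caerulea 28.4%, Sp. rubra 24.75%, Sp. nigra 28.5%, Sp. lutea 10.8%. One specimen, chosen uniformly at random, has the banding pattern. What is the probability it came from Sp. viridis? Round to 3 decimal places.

Compute prior × likelihood for every hypothesis:
  Sp. viridis: 0.31 × 0.052 = 0.01612
  Sp. caerulea: 0.14 × 0.284 = 0.03976
  Sp. rubra: 0.38 × 0.2475 = 0.09405
  Sp. nigra: 0.07 × 0.285 = 0.01995
  Sp. lutea: 0.1 × 0.108 = 0.0108
Sum = 0.18068.
P(Sp. viridis | evidence) = 0.01612 / 0.18068 ≈ 0.089.

0.089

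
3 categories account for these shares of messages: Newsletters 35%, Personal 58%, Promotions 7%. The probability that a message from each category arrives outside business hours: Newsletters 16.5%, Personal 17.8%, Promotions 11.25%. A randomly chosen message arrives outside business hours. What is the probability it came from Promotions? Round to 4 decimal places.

0.0466

Compute prior × likelihood for every hypothesis:
  Newsletters: 0.35 × 0.165 = 0.05775
  Personal: 0.58 × 0.178 = 0.10324
  Promotions: 0.07 × 0.1125 = 0.007875
Normalizing constant = 0.168865.
P(Promotions | evidence) = 0.007875 / 0.168865 ≈ 0.0466.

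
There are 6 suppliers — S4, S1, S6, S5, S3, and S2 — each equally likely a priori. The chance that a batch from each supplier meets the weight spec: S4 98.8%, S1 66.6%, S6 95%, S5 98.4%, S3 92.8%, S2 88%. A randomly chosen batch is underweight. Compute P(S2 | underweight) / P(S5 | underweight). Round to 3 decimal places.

Taking complements, P(underweight | each) = S4 0.012, S1 0.334, S6 0.05, S5 0.016, S3 0.072, S2 0.12.
With a uniform prior (1/6 each), posterior ∝ likelihood:
  S4: 0.012
  S1: 0.334
  S6: 0.05
  S5: 0.016
  S3: 0.072
  S2: 0.12
Normalizing constant = 0.604.
The ratio is 0.12 / 0.016 (the normalizer cancels) = 7.500.

7.500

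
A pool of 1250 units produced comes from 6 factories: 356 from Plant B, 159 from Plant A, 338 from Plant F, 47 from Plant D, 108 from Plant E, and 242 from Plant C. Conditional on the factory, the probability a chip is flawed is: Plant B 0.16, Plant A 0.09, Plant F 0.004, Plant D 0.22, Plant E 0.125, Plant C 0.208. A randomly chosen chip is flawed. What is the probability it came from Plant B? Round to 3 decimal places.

Unnormalized posteriors (prior × likelihood):
  Plant B: 0.2848 × 0.16 = 0.045568
  Plant A: 0.1272 × 0.09 = 0.011448
  Plant F: 0.2704 × 0.004 = 0.0010816
  Plant D: 0.0376 × 0.22 = 0.008272
  Plant E: 0.0864 × 0.125 = 0.0108
  Plant C: 0.1936 × 0.208 = 0.0402688
Sum = 0.1174384.
P(Plant B | evidence) = 0.045568 / 0.1174384 ≈ 0.388.

0.388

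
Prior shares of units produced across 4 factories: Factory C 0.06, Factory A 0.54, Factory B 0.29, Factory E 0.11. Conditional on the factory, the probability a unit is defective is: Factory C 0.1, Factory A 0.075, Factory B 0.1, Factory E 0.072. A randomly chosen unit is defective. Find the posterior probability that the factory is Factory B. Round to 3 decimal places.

Prior × likelihood for each hypothesis:
  Factory C: 0.06 × 0.1 = 0.006
  Factory A: 0.54 × 0.075 = 0.0405
  Factory B: 0.29 × 0.1 = 0.029
  Factory E: 0.11 × 0.072 = 0.00792
Sum = 0.08342.
P(Factory B | evidence) = 0.029 / 0.08342 ≈ 0.348.

0.348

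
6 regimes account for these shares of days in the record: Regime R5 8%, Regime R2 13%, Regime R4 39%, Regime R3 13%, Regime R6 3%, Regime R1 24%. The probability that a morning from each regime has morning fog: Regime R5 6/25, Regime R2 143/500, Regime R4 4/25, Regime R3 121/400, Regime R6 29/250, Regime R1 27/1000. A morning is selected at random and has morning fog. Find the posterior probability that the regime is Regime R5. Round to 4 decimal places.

0.1142

Unnormalized posteriors (prior × likelihood):
  Regime R5: 0.08 × 0.24 = 0.0192
  Regime R2: 0.13 × 0.286 = 0.03718
  Regime R4: 0.39 × 0.16 = 0.0624
  Regime R3: 0.13 × 0.3025 = 0.039325
  Regime R6: 0.03 × 0.116 = 0.00348
  Regime R1: 0.24 × 0.027 = 0.00648
Normalizing constant = 0.168065.
P(Regime R5 | evidence) = 0.0192 / 0.168065 ≈ 0.1142.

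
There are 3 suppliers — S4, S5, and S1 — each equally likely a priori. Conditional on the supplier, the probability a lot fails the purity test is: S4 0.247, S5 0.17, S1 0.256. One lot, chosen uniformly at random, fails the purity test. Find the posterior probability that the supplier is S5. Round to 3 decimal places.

With a uniform prior (1/3 each), posterior ∝ likelihood:
  S4: 0.247
  S5: 0.17
  S1: 0.256
Normalizing constant = 0.673.
P(S5 | evidence) = 0.17 / 0.673 ≈ 0.253.

0.253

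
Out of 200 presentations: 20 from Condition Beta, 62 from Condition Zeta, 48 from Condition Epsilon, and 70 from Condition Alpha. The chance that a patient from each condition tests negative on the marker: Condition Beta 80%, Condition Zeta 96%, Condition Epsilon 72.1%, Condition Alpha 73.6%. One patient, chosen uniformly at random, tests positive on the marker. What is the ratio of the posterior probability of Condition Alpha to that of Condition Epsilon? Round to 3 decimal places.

1.380

Taking complements, P(marker-positive | each) = Condition Beta 0.2, Condition Zeta 0.04, Condition Epsilon 0.279, Condition Alpha 0.264.
Unnormalized posteriors (prior × likelihood):
  Condition Beta: 0.1 × 0.2 = 0.02
  Condition Zeta: 0.31 × 0.04 = 0.0124
  Condition Epsilon: 0.24 × 0.279 = 0.06696
  Condition Alpha: 0.35 × 0.264 = 0.0924
Total = 0.19176.
The ratio is 0.0924 / 0.06696 (the normalizer cancels) = 1.380.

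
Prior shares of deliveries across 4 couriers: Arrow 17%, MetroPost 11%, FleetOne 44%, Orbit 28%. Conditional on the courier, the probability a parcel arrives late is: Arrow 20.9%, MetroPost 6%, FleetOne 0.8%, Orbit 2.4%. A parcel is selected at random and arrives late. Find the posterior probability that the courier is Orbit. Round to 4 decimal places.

0.1283

By Bayes' rule, posterior ∝ prior × likelihood:
  Arrow: 0.17 × 0.209 = 0.03553
  MetroPost: 0.11 × 0.06 = 0.0066
  FleetOne: 0.44 × 0.008 = 0.00352
  Orbit: 0.28 × 0.024 = 0.00672
Normalizing constant = 0.05237.
P(Orbit | evidence) = 0.00672 / 0.05237 ≈ 0.1283.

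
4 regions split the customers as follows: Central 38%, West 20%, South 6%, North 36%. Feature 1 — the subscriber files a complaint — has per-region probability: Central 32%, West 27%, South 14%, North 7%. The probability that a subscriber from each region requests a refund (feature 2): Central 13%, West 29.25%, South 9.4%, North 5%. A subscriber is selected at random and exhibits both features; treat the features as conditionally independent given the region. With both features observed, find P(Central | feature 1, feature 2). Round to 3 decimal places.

Compute prior × likelihood for every hypothesis:
  Central: 0.38 × 0.32 × 0.13 = 0.015808
  West: 0.2 × 0.27 × 0.2925 = 0.015795
  South: 0.06 × 0.14 × 0.094 = 0.0007896
  North: 0.36 × 0.07 × 0.05 = 0.00126
Sum = 0.0336526.
P(Central | evidence) = 0.015808 / 0.0336526 ≈ 0.470.

0.470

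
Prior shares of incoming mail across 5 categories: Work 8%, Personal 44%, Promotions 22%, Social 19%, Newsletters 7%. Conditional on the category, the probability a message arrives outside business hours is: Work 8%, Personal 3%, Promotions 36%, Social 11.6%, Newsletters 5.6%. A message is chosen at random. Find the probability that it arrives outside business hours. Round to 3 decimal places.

Compute prior × likelihood for every hypothesis:
  Work: 0.08 × 0.08 = 0.0064
  Personal: 0.44 × 0.03 = 0.0132
  Promotions: 0.22 × 0.36 = 0.0792
  Social: 0.19 × 0.116 = 0.02204
  Newsletters: 0.07 × 0.056 = 0.00392
P(off-hours) = 0.0064 + 0.0132 + 0.0792 + 0.02204 + 0.00392 = 0.12476 → 0.125.

0.125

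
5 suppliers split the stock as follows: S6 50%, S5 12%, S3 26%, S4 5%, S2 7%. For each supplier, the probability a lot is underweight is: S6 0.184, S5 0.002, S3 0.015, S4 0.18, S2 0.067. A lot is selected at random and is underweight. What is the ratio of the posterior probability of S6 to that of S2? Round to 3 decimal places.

Prior × likelihood for each hypothesis:
  S6: 0.5 × 0.184 = 0.092
  S5: 0.12 × 0.002 = 0.00024
  S3: 0.26 × 0.015 = 0.0039
  S4: 0.05 × 0.18 = 0.009
  S2: 0.07 × 0.067 = 0.00469
Normalizing constant = 0.10983.
The ratio is 0.092 / 0.00469 (the normalizer cancels) = 19.616.

19.616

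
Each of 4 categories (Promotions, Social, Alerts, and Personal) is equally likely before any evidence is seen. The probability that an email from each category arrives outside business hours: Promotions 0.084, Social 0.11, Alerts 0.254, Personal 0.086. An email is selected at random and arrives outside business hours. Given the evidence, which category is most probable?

With a uniform prior (1/4 each), posterior ∝ likelihood:
  Promotions: 0.084
  Social: 0.11
  Alerts: 0.254
  Personal: 0.086
Normalizing constant = 0.534.
Largest term belongs to Alerts, so Alerts is most probable.

Alerts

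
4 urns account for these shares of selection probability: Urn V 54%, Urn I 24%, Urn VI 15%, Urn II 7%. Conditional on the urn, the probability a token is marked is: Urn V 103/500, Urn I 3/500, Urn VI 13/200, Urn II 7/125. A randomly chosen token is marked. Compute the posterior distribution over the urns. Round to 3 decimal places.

Urn V 0.880, Urn I 0.011, Urn VI 0.077, Urn II 0.031

By Bayes' rule, posterior ∝ prior × likelihood:
  Urn V: 0.54 × 0.206 = 0.11124
  Urn I: 0.24 × 0.006 = 0.00144
  Urn VI: 0.15 × 0.065 = 0.00975
  Urn II: 0.07 × 0.056 = 0.00392
Total = 0.12635.
P(Urn V | marked) = 0.11124/0.12635 ≈ 0.880
P(Urn I | marked) = 0.00144/0.12635 ≈ 0.011
P(Urn VI | marked) = 0.00975/0.12635 ≈ 0.077
P(Urn II | marked) = 0.00392/0.12635 ≈ 0.031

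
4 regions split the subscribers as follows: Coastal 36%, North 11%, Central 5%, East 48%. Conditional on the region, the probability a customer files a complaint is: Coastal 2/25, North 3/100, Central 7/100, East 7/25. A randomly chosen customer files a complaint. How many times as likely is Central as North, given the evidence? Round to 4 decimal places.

Prior × likelihood for each hypothesis:
  Coastal: 0.36 × 0.08 = 0.0288
  North: 0.11 × 0.03 = 0.0033
  Central: 0.05 × 0.07 = 0.0035
  East: 0.48 × 0.28 = 0.1344
Total = 0.17.
The ratio is 0.0035 / 0.0033 (the normalizer cancels) = 1.0606.

1.0606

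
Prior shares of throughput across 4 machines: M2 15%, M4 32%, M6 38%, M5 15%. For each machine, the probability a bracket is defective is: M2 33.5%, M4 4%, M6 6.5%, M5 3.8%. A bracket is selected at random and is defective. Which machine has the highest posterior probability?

M2

Prior × likelihood for each hypothesis:
  M2: 0.15 × 0.335 = 0.05025
  M4: 0.32 × 0.04 = 0.0128
  M6: 0.38 × 0.065 = 0.0247
  M5: 0.15 × 0.038 = 0.0057
Sum = 0.09345.
Largest term belongs to M2, so M2 is most probable.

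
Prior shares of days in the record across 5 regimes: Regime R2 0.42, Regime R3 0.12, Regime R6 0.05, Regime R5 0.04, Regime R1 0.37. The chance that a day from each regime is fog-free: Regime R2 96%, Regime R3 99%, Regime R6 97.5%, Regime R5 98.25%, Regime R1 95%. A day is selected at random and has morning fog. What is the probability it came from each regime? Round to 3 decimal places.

Regime R2 0.437, Regime R3 0.031, Regime R6 0.033, Regime R5 0.018, Regime R1 0.481

Taking complements, P(fog | each) = Regime R2 0.04, Regime R3 0.01, Regime R6 0.025, Regime R5 0.0175, Regime R1 0.05.
Unnormalized posteriors (prior × likelihood):
  Regime R2: 0.42 × 0.04 = 0.0168
  Regime R3: 0.12 × 0.01 = 0.0012
  Regime R6: 0.05 × 0.025 = 0.00125
  Regime R5: 0.04 × 0.0175 = 0.0007
  Regime R1: 0.37 × 0.05 = 0.0185
Sum = 0.03845.
P(Regime R2 | fog) = 0.0168/0.03845 ≈ 0.437
P(Regime R3 | fog) = 0.0012/0.03845 ≈ 0.031
P(Regime R6 | fog) = 0.00125/0.03845 ≈ 0.033
P(Regime R5 | fog) = 0.0007/0.03845 ≈ 0.018
P(Regime R1 | fog) = 0.0185/0.03845 ≈ 0.481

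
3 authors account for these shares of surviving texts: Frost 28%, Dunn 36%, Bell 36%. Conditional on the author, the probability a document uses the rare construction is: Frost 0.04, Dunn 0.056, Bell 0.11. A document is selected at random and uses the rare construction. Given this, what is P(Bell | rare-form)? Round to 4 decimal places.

0.5581

By Bayes' rule, posterior ∝ prior × likelihood:
  Frost: 0.28 × 0.04 = 0.0112
  Dunn: 0.36 × 0.056 = 0.02016
  Bell: 0.36 × 0.11 = 0.0396
Total = 0.07096.
P(Bell | evidence) = 0.0396 / 0.07096 ≈ 0.5581.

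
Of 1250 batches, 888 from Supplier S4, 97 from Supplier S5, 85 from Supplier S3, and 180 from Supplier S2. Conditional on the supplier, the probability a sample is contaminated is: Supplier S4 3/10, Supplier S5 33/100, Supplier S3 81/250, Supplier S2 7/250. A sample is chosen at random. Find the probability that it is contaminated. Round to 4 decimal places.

0.2648

Prior × likelihood for each hypothesis:
  Supplier S4: 0.7104 × 0.3 = 0.21312
  Supplier S5: 0.0776 × 0.33 = 0.025608
  Supplier S3: 0.068 × 0.324 = 0.022032
  Supplier S2: 0.144 × 0.028 = 0.004032
P(contaminated) = 0.21312 + 0.025608 + 0.022032 + 0.004032 = 0.264792 → 0.2648.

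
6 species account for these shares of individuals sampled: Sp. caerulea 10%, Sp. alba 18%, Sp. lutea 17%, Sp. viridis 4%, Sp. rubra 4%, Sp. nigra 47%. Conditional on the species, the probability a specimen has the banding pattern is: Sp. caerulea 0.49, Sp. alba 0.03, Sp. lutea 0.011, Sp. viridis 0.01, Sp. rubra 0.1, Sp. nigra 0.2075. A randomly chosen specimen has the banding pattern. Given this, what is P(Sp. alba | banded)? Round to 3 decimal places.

0.034

Prior × likelihood for each hypothesis:
  Sp. caerulea: 0.1 × 0.49 = 0.049
  Sp. alba: 0.18 × 0.03 = 0.0054
  Sp. lutea: 0.17 × 0.011 = 0.00187
  Sp. viridis: 0.04 × 0.01 = 0.0004
  Sp. rubra: 0.04 × 0.1 = 0.004
  Sp. nigra: 0.47 × 0.2075 = 0.097525
Normalizing constant = 0.158195.
P(Sp. alba | evidence) = 0.0054 / 0.158195 ≈ 0.034.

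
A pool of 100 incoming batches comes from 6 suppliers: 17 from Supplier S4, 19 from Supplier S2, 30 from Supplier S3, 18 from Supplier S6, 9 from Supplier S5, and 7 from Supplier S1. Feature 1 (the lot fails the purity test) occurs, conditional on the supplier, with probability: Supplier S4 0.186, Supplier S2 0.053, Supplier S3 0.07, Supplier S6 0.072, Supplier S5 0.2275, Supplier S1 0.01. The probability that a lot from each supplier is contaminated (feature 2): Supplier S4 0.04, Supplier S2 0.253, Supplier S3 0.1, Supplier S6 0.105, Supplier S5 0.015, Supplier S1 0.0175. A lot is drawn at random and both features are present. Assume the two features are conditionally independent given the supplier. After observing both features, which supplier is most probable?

Unnormalized posteriors (prior × likelihood):
  Supplier S4: 0.17 × 0.186 × 0.04 = 0.0012648
  Supplier S2: 0.19 × 0.053 × 0.253 = 0.00254771
  Supplier S3: 0.3 × 0.07 × 0.1 = 0.0021
  Supplier S6: 0.18 × 0.072 × 0.105 = 0.0013608
  Supplier S5: 0.09 × 0.2275 × 0.015 = 0.000307125
  Supplier S1: 0.07 × 0.01 × 0.0175 = 0.00001225
Total = 0.007592685.
Largest term belongs to Supplier S2, so Supplier S2 is most probable.

Supplier S2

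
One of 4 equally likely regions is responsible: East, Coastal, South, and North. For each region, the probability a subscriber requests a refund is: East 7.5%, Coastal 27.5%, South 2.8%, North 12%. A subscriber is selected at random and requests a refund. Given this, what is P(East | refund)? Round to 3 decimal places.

With a uniform prior (1/4 each), posterior ∝ likelihood:
  East: 0.075
  Coastal: 0.275
  South: 0.028
  North: 0.12
Normalizing constant = 0.498.
P(East | evidence) = 0.075 / 0.498 ≈ 0.151.

0.151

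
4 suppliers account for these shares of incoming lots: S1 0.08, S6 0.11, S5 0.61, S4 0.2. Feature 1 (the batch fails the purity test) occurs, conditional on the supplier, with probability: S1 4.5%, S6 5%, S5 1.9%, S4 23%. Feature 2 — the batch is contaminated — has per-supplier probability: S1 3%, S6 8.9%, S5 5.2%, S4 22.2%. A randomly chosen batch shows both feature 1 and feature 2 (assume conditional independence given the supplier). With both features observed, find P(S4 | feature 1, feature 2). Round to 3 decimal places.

Compute prior × likelihood for every hypothesis:
  S1: 0.08 × 0.045 × 0.03 = 0.000108
  S6: 0.11 × 0.05 × 0.089 = 0.0004895
  S5: 0.61 × 0.019 × 0.052 = 0.00060268
  S4: 0.2 × 0.23 × 0.222 = 0.010212
Normalizing constant = 0.01141218.
P(S4 | evidence) = 0.010212 / 0.01141218 ≈ 0.895.

0.895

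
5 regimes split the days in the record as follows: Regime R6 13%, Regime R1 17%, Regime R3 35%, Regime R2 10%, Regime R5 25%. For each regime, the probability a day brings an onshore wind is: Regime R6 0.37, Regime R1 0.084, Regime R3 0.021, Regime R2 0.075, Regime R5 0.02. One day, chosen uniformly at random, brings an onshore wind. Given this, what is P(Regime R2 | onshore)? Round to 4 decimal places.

0.0912

Compute prior × likelihood for every hypothesis:
  Regime R6: 0.13 × 0.37 = 0.0481
  Regime R1: 0.17 × 0.084 = 0.01428
  Regime R3: 0.35 × 0.021 = 0.00735
  Regime R2: 0.1 × 0.075 = 0.0075
  Regime R5: 0.25 × 0.02 = 0.005
Sum = 0.08223.
P(Regime R2 | evidence) = 0.0075 / 0.08223 ≈ 0.0912.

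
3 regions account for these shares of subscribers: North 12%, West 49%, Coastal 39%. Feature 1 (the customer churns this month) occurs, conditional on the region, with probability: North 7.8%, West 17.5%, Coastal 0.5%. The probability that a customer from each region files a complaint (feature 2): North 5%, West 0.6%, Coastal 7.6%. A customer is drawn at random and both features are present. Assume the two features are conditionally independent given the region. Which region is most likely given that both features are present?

Compute prior × likelihood for every hypothesis:
  North: 0.12 × 0.078 × 0.05 = 0.000468
  West: 0.49 × 0.175 × 0.006 = 0.0005145
  Coastal: 0.39 × 0.005 × 0.076 = 0.0001482
Sum = 0.0011307.
Largest term belongs to West, so West is most probable.

West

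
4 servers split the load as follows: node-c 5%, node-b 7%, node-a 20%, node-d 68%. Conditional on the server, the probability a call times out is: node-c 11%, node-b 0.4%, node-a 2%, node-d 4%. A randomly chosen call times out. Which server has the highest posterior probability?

node-d

By Bayes' rule, posterior ∝ prior × likelihood:
  node-c: 0.05 × 0.11 = 0.0055
  node-b: 0.07 × 0.004 = 0.00028
  node-a: 0.2 × 0.02 = 0.004
  node-d: 0.68 × 0.04 = 0.0272
Total = 0.03698.
Largest term belongs to node-d, so node-d is most probable.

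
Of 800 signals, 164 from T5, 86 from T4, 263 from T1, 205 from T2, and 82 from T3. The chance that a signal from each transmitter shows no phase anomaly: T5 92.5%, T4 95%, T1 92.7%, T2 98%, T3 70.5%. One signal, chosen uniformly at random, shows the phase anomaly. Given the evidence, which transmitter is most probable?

Taking complements, P(anomaly | each) = T5 0.075, T4 0.05, T1 0.073, T2 0.02, T3 0.295.
Prior × likelihood for each hypothesis:
  T5: 0.205 × 0.075 = 0.015375
  T4: 0.1075 × 0.05 = 0.005375
  T1: 0.32875 × 0.073 = 0.02399875
  T2: 0.25625 × 0.02 = 0.005125
  T3: 0.1025 × 0.295 = 0.0302375
Sum = 0.08011125.
Largest term belongs to T3, so T3 is most probable.

T3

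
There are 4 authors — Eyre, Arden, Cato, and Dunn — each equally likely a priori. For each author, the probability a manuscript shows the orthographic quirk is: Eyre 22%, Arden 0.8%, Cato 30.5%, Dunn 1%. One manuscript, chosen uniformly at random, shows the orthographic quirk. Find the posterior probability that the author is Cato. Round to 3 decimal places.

0.562

With a uniform prior (1/4 each), posterior ∝ likelihood:
  Eyre: 0.22
  Arden: 0.008
  Cato: 0.305
  Dunn: 0.01
Sum = 0.543.
P(Cato | evidence) = 0.305 / 0.543 ≈ 0.562.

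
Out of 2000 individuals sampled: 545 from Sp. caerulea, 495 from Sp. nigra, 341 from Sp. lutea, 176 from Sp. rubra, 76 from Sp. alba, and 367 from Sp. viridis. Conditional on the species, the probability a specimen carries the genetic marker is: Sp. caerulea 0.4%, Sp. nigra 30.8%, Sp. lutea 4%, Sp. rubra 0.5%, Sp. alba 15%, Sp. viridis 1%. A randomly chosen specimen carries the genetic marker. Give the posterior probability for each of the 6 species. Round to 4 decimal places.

Unnormalized posteriors (prior × likelihood):
  Sp. caerulea: 0.2725 × 0.004 = 0.00109
  Sp. nigra: 0.2475 × 0.308 = 0.07623
  Sp. lutea: 0.1705 × 0.04 = 0.00682
  Sp. rubra: 0.088 × 0.005 = 0.00044
  Sp. alba: 0.038 × 0.15 = 0.0057
  Sp. viridis: 0.1835 × 0.01 = 0.001835
Normalizing constant = 0.092115.
P(Sp. caerulea | marker) = 0.00109/0.092115 ≈ 0.0118
P(Sp. nigra | marker) = 0.07623/0.092115 ≈ 0.8276
P(Sp. lutea | marker) = 0.00682/0.092115 ≈ 0.0740
P(Sp. rubra | marker) = 0.00044/0.092115 ≈ 0.0048
P(Sp. alba | marker) = 0.0057/0.092115 ≈ 0.0619
P(Sp. viridis | marker) = 0.001835/0.092115 ≈ 0.0199

Sp. caerulea 0.0118, Sp. nigra 0.8276, Sp. lutea 0.0740, Sp. rubra 0.0048, Sp. alba 0.0619, Sp. viridis 0.0199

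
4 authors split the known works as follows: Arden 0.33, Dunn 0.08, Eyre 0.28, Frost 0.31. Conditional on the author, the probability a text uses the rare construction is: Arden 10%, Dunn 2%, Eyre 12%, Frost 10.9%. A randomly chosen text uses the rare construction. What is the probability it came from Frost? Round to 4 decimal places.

By Bayes' rule, posterior ∝ prior × likelihood:
  Arden: 0.33 × 0.1 = 0.033
  Dunn: 0.08 × 0.02 = 0.0016
  Eyre: 0.28 × 0.12 = 0.0336
  Frost: 0.31 × 0.109 = 0.03379
Normalizing constant = 0.10199.
P(Frost | evidence) = 0.03379 / 0.10199 ≈ 0.3313.

0.3313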